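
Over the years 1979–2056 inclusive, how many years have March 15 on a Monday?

11

Track March 15's weekday year by year (advancing +1, or +2 across a Feb 29):
  1979: Thu  1980: Sat (+2)  1981: Sun (+1)  1982: Mon (+1) ✓  1983: Tue (+1)
  1984: Thu (+2)  1985: Fri (+1)  1986: Sat (+1)  1987: Sun (+1)  1988: Tue (+2)
  1989: Wed (+1)  1990: Thu (+1)  1991: Fri (+1)  1992: Sun (+2)  … (50 more years) …
  2043: Sun (+1)  2044: Tue (+2)  2045: Wed (+1)  2046: Thu (+1)  2047: Fri (+1)
  2048: Sun (+2)  2049: Mon (+1) ✓  2050: Tue (+1)  2051: Wed (+1)  2052: Fri (+2)
  2053: Sat (+1)  2054: Sun (+1)  2055: Mon (+1) ✓  2056: Wed (+2)
Monday years: 1982, 1993, 1999, 2004, 2010, 2021, 2027, 2032, 2038, 2049, 2055 — 11 in total.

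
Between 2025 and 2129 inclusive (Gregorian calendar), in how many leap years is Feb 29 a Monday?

3

Leap years in 2025–2129: 25 of them.
Feb 29 weekday advances by 5 (mod 7) from one leap year to the next four years later (or differs when a century non-leap intervenes).
Leap-day weekdays: 2028:Tue 2032:Sun 2036:Fri 2040:Wed 2044:Mon✓ 2048:Sat 2052:Thu 2056:Tue 2060:Sun 2064:Fri 2068:Wed 2072:Mon✓ 2076:Sat 2080:Thu 2084:Tue 2088:Sun 2092:Fri 2096:Wed 2104:Fri 2108:Wed 2112:Mon✓ 2116:Sat 2120:Thu 2124:Tue 2128:Sun
Monday: 2044, 2072, 2112 → 3.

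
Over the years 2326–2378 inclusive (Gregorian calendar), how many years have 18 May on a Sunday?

Track 18 May's weekday year by year (advancing +1, or +2 across a Feb 29):
  2326: Tue  2327: Wed (+1)  2328: Fri (+2)  2329: Sat (+1)  2330: Sun (+1) ✓
  2331: Mon (+1)  2332: Wed (+2)  2333: Thu (+1)  2334: Fri (+1)  2335: Sat (+1)
  2336: Mon (+2)  2337: Tue (+1)  2338: Wed (+1)  2339: Thu (+1)  … (25 more years) …
  2365: Tue (+1)  2366: Wed (+1)  2367: Thu (+1)  2368: Sat (+2)  2369: Sun (+1) ✓
  2370: Mon (+1)  2371: Tue (+1)  2372: Thu (+2)  2373: Fri (+1)  2374: Sat (+1)
  2375: Sun (+1) ✓  2376: Tue (+2)  2377: Wed (+1)  2378: Thu (+1)
Sunday years: 2330, 2341, 2347, 2352, 2358, 2369, 2375 — 7 in total.

7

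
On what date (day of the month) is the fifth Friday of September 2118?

September 1, 2118 is a Thursday, so the first Friday is the 2nd.
The fifth Friday is 2 + 28 = 30.

30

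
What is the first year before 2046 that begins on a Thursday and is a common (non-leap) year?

2043

Jan 1 advances by 2 weekdays after a leap year and by 1 after a common year.
2046: Jan 1 is Monday.
2045: Sunday
2044: Friday (leap)
2043: Thursday
2043 begins on a Thursday and is a common year.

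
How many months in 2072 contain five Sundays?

4

A month of length L has five Sundays iff its first Sunday is on day ≤ L−28 (so day 1–3 in a 31-day month, 1–2 in a 30-day month, day 1 in a leap February).
Checking each month of 2072: Jan starts Fri (31d) ✓; Feb starts Mon (29d); Mar starts Tue (31d); Apr starts Fri (30d); May starts Sun (31d) ✓; Jun starts Wed (30d); Jul starts Fri (31d) ✓; Aug starts Mon (31d); Sep starts Thu (30d); Oct starts Sat (31d) ✓; Nov starts Tue (30d); Dec starts Thu (31d).
Five-Sunday months: January, May, July, October → 4.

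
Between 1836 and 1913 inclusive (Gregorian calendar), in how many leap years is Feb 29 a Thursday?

3

Leap years in 1836–1913: 19 of them.
Feb 29 weekday advances by 5 (mod 7) from one leap year to the next four years later (or differs when a century non-leap intervenes).
Leap-day weekdays: 1836:Mon 1840:Sat 1844:Thu✓ 1848:Tue 1852:Sun 1856:Fri 1860:Wed 1864:Mon 1868:Sat 1872:Thu✓ 1876:Tue 1880:Sun 1884:Fri 1888:Wed 1892:Mon 1896:Sat 1904:Mon 1908:Sat 1912:Thu✓
Thursday: 1844, 1872, 1912 → 3.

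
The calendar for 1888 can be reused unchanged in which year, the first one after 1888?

1928

Two years share a calendar iff Jan 1 falls on the same weekday and both are leap or both are common. 1888: Jan 1 is Sunday, leap year.
1889: Jan 1 Tuesday, common
1890: Jan 1 Wednesday, common
1891: Jan 1 Thursday, common
1892: Jan 1 Friday, leap
1893: Jan 1 Sunday, common
1894: Jan 1 Monday, common
1895: Jan 1 Tuesday, common
1896: Jan 1 Wednesday, leap
1897: Jan 1 Friday, common
1898: Jan 1 Saturday, common
1899: Jan 1 Sunday, common
1900: Jan 1 Monday, common
1901: Jan 1 Tuesday, common
1902: Jan 1 Wednesday, common
1903: Jan 1 Thursday, common
1904: Jan 1 Friday, leap
1905: Jan 1 Sunday, common
1906: Jan 1 Monday, common
1907: Jan 1 Tuesday, common
1908: Jan 1 Wednesday, leap
1909: Jan 1 Friday, common
1910: Jan 1 Saturday, common
1911: Jan 1 Sunday, common
1912: Jan 1 Monday, leap
1913: Jan 1 Wednesday, common
1914: Jan 1 Thursday, common
1915: Jan 1 Friday, common
1916: Jan 1 Saturday, leap
1917: Jan 1 Monday, common
1918: Jan 1 Tuesday, common
1919: Jan 1 Wednesday, common
1920: Jan 1 Thursday, leap
1921: Jan 1 Saturday, common
1922: Jan 1 Sunday, common
1923: Jan 1 Monday, common
1924: Jan 1 Tuesday, leap
1925: Jan 1 Thursday, common
1926: Jan 1 Friday, common
1927: Jan 1 Saturday, common
1928: Jan 1 Sunday, leap
1928 matches on both conditions.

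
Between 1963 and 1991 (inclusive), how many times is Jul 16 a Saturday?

4

Track Jul 16's weekday year by year (advancing +1, or +2 across a Feb 29):
  1963: Tue  1964: Thu (+2)  1965: Fri (+1)  1966: Sat (+1) ✓  1967: Sun (+1)
  1968: Tue (+2)  1969: Wed (+1)  1970: Thu (+1)  1971: Fri (+1)  1972: Sun (+2)
  1973: Mon (+1)  1974: Tue (+1)  1975: Wed (+1)  1976: Fri (+2)  1977: Sat (+1) ✓
  1978: Sun (+1)  1979: Mon (+1)  1980: Wed (+2)  1981: Thu (+1)  1982: Fri (+1)
  1983: Sat (+1) ✓  1984: Mon (+2)  1985: Tue (+1)  1986: Wed (+1)  1987: Thu (+1)
  1988: Sat (+2) ✓  1989: Sun (+1)  1990: Mon (+1)  1991: Tue (+1)
Saturday years: 1966, 1977, 1983, 1988 — 4 in total.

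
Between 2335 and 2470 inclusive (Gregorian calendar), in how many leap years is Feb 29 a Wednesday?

5

Leap years in 2335–2470: 34 of them.
Feb 29 weekday advances by 5 (mod 7) from one leap year to the next four years later (or differs when a century non-leap intervenes).
Leap-day weekdays: 2336:Sat 2340:Thu 2344:Tue 2348:Sun 2352:Fri 2356:Wed✓ 2360:Mon 2364:Sat 2368:Thu 2372:Tue 2376:Sun 2380:Fri 2384:Wed✓ …(8 more)… 2420:Sat 2424:Thu 2428:Tue 2432:Sun 2436:Fri 2440:Wed✓ 2444:Mon 2448:Sat 2452:Thu 2456:Tue 2460:Sun 2464:Fri 2468:Wed✓
Wednesday: 2356, 2384, 2412, 2440, 2468 → 5.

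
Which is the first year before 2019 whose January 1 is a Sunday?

2017

Jan 1 advances by 2 weekdays after a leap year and by 1 after a common year.
2019: Jan 1 is Tuesday.
2018: Monday
2017: Sunday
2017 begins on a Sunday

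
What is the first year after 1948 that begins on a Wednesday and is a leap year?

Jan 1 advances by 2 weekdays after a leap year and by 1 after a common year.
1948: Jan 1 is Thursday (leap).
1949: Saturday
1950: Sunday
1951: Monday
1952: Tuesday (leap)
1953: Thursday
1954: Friday
1955: Saturday
1956: Sunday (leap)
1957: Tuesday
1958: Wednesday
1959: Thursday
1960: Friday (leap)
1961: Sunday
1962: Monday
1963: Tuesday
1964: Wednesday (leap)
1964 begins on a Wednesday and is a leap year.

1964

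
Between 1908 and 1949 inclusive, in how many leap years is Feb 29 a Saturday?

2

Leap years in 1908–1949: 11 of them.
Feb 29 weekday advances by 5 (mod 7) from one leap year to the next four years later (or differs when a century non-leap intervenes).
Leap-day weekdays: 1908:Sat✓ 1912:Thu 1916:Tue 1920:Sun 1924:Fri 1928:Wed 1932:Mon 1936:Sat✓ 1940:Thu 1944:Tue 1948:Sun
Saturday: 1908, 1936 → 2.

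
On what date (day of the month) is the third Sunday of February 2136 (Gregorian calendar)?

February 1, 2136 is a Wednesday, so the first Sunday is the 5th.
The third Sunday is 5 + 14 = 19.

19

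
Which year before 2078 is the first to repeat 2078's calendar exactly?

Two years share a calendar iff Jan 1 falls on the same weekday and both are leap or both are common. 2078: Jan 1 is Saturday, common year.
2077: Jan 1 Friday, common
2076: Jan 1 Wednesday, leap
2075: Jan 1 Tuesday, common
2074: Jan 1 Monday, common
2073: Jan 1 Sunday, common
2072: Jan 1 Friday, leap
2071: Jan 1 Thursday, common
2070: Jan 1 Wednesday, common
2069: Jan 1 Tuesday, common
2068: Jan 1 Sunday, leap
2067: Jan 1 Saturday, common
2067 matches on both conditions.

2067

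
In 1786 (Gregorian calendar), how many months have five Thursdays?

4

A month of length L has five Thursdays iff its first Thursday is on day ≤ L−28 (so day 1–3 in a 31-day month, 1–2 in a 30-day month, day 1 in a leap February).
Checking each month of 1786: Jan starts Sun (31d); Feb starts Wed (28d); Mar starts Wed (31d) ✓; Apr starts Sat (30d); May starts Mon (31d); Jun starts Thu (30d) ✓; Jul starts Sat (31d); Aug starts Tue (31d) ✓; Sep starts Fri (30d); Oct starts Sun (31d); Nov starts Wed (30d) ✓; Dec starts Fri (31d).
Five-Thursday months: March, June, August, November → 4.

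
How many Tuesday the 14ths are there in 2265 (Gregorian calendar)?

Check the 14th of each month of 2265: Jan 14: Sat, Feb 14: Tue, Mar 14: Tue, Apr 14: Fri, May 14: Sun, Jun 14: Wed, Jul 14: Fri, Aug 14: Mon, Sep 14: Thu, Oct 14: Sat, Nov 14: Tue, Dec 14: Thu.
Tuesday occurs in February, March, November — 3 months.

3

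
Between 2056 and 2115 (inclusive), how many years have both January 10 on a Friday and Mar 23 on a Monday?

1

Check each year's weekday for January 10 and Mar 23:
  2056: Mon/Thu  2057: Wed/Fri  2058: Thu/Sat  2059: Fri/Sun  2060: Sat/Tue  2061: Mon/Wed  2062: Tue/Thu  2063: Wed/Fri  2064: Thu/Sun  2065: Sat/Mon  2066: Sun/Tue  2067: Mon/Wed  2068: Tue/Fri  2069: Thu/Sat  …(32 more)…  2102: Tue/Thu  2103: Wed/Fri  2104: Thu/Sun  2105: Sat/Mon  2106: Sun/Tue  2107: Mon/Wed  2108: Tue/Fri  2109: Thu/Sat  2110: Fri/Sun  2111: Sat/Mon  2112: Sun/Wed  2113: Tue/Thu  2114: Wed/Fri  2115: Thu/Sat
Both conditions hold in: 2076 — 1.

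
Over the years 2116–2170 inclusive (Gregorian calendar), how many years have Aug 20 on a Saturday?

Track Aug 20's weekday year by year (advancing +1, or +2 across a Feb 29):
  2116: Thu  2117: Fri (+1)  2118: Sat (+1) ✓  2119: Sun (+1)  2120: Tue (+2)
  2121: Wed (+1)  2122: Thu (+1)  2123: Fri (+1)  2124: Sun (+2)  2125: Mon (+1)
  2126: Tue (+1)  2127: Wed (+1)  2128: Fri (+2)  2129: Sat (+1) ✓  … (27 more years) …
  2157: Sat (+1) ✓  2158: Sun (+1)  2159: Mon (+1)  2160: Wed (+2)  2161: Thu (+1)
  2162: Fri (+1)  2163: Sat (+1) ✓  2164: Mon (+2)  2165: Tue (+1)  2166: Wed (+1)
  2167: Thu (+1)  2168: Sat (+2) ✓  2169: Sun (+1)  2170: Mon (+1)
Saturday years: 2118, 2129, 2135, 2140, 2146, 2157, 2163, 2168 — 8 in total.

8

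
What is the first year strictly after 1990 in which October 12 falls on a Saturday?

From one year to the next, a fixed date's weekday advances by 1, or by 2 when a Feb 29 lies between the two dates.
1990: October 12 is Friday.
1991: Saturday (+1)
October 12 falls on a Saturday in 1991.

1991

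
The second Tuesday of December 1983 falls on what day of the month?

13

December 1, 1983 is a Thursday, so the first Tuesday is the 6th.
The second Tuesday is 6 + 7 = 13.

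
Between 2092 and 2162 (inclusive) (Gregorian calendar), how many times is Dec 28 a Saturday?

Track Dec 28's weekday year by year (advancing +1, or +2 across a Feb 29):
  2092: Sun  2093: Mon (+1)  2094: Tue (+1)  2095: Wed (+1)  2096: Fri (+2)
  2097: Sat (+1) ✓  2098: Sun (+1)  2099: Mon (+1)  2100: Tue (+1)  2101: Wed (+1)
  2102: Thu (+1)  2103: Fri (+1)  2104: Sun (+2)  2105: Mon (+1)  … (43 more years) …
  2149: Sun (+1)  2150: Mon (+1)  2151: Tue (+1)  2152: Thu (+2)  2153: Fri (+1)
  2154: Sat (+1) ✓  2155: Sun (+1)  2156: Tue (+2)  2157: Wed (+1)  2158: Thu (+1)
  2159: Fri (+1)  2160: Sun (+2)  2161: Mon (+1)  2162: Tue (+1)
Saturday years: 2097, 2109, 2115, 2120, 2126, 2137, 2143, 2148, 2154 — 9 in total.

9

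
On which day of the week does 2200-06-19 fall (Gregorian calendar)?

January 1, 2200 is a Wednesday.
June 19 is day 170 of the year, i.e. 169 days after Jan 1.
169 mod 7 = 1, so advance 1 weekday from Wednesday: Thursday.

Thursday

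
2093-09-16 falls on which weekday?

Wednesday

January 1, 2093 is a Thursday.
September 16 is day 259 of the year, i.e. 258 days after Jan 1.
258 mod 7 = 6, so advance 6 weekdays from Thursday: Wednesday.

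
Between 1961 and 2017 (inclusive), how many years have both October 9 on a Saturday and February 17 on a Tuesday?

2

Check each year's weekday for October 9 and February 17:
  1961: Mon/Fri  1962: Tue/Sat  1963: Wed/Sun  1964: Fri/Mon  1965: Sat/Wed  1966: Sun/Thu  1967: Mon/Fri  1968: Wed/Sat  1969: Thu/Mon  1970: Fri/Tue  1971: Sat/Wed  1972: Mon/Thu  1973: Tue/Sat  1974: Wed/Sun  …(29 more)…  2004: Sat/Tue ✓  2005: Sun/Thu  2006: Mon/Fri  2007: Tue/Sat  2008: Thu/Sun  2009: Fri/Tue  2010: Sat/Wed  2011: Sun/Thu  2012: Tue/Fri  2013: Wed/Sun  2014: Thu/Mon  2015: Fri/Tue  2016: Sun/Wed  2017: Mon/Fri
Both conditions hold in: 1976, 2004 — 2.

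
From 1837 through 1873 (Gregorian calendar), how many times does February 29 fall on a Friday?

1

Leap years in 1837–1873: 9 of them.
Feb 29 weekday advances by 5 (mod 7) from one leap year to the next four years later (or differs when a century non-leap intervenes).
Leap-day weekdays: 1840:Sat 1844:Thu 1848:Tue 1852:Sun 1856:Fri✓ 1860:Wed 1864:Mon 1868:Sat 1872:Thu
Friday: 1856 → 1.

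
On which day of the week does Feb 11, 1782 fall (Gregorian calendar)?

Monday

January 1, 1782 is a Tuesday.
February 11 is day 42 of the year, i.e. 41 days after Jan 1.
41 mod 7 = 6, so advance 6 weekdays from Tuesday: Monday.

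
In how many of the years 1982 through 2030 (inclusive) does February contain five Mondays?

February has 28 days (29 in leap years); it has five Mondays when Monday falls among the first (month-length − 28) days — i.e. when February 1 is Monday in a leap year (never in a common year).
February 1 by year: 1982:Mon 1983:Tue 1984:Wed 1985:Fri 1986:Sat 1987:Sun 1988:Mon✓ 1989:Wed 1990:Thu 1991:Fri 1992:Sat 1993:Mon 1994:Tue 1995:Wed 1996:Thu …(19 more)… 2016:Mon✓ 2017:Wed 2018:Thu 2019:Fri 2020:Sat 2021:Mon 2022:Tue 2023:Wed 2024:Thu 2025:Sat 2026:Sun 2027:Mon 2028:Tue 2029:Thu 2030:Fri
Years with five Mondays: 1988, 2016 → 2.

2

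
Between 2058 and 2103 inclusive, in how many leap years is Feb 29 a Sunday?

Leap years in 2058–2103: 10 of them.
Feb 29 weekday advances by 5 (mod 7) from one leap year to the next four years later (or differs when a century non-leap intervenes).
Leap-day weekdays: 2060:Sun✓ 2064:Fri 2068:Wed 2072:Mon 2076:Sat 2080:Thu 2084:Tue 2088:Sun✓ 2092:Fri 2096:Wed
Sunday: 2060, 2088 → 2.

2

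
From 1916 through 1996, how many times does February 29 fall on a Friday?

Leap years in 1916–1996: 21 of them.
Feb 29 weekday advances by 5 (mod 7) from one leap year to the next four years later (or differs when a century non-leap intervenes).
Leap-day weekdays: 1916:Tue 1920:Sun 1924:Fri✓ 1928:Wed 1932:Mon 1936:Sat 1940:Thu 1944:Tue 1948:Sun 1952:Fri✓ 1956:Wed 1960:Mon 1964:Sat 1968:Thu 1972:Tue 1976:Sun 1980:Fri✓ 1984:Wed 1988:Mon 1992:Sat 1996:Thu
Friday: 1924, 1952, 1980 → 3.

3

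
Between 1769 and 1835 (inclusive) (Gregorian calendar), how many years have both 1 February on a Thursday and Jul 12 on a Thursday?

7

Check each year's weekday for 1 February and Jul 12:
  1769: Wed/Wed  1770: Thu/Thu ✓  1771: Fri/Fri  1772: Sat/Sun  1773: Mon/Mon  1774: Tue/Tue  1775: Wed/Wed  1776: Thu/Fri  1777: Sat/Sat  1778: Sun/Sun  1779: Mon/Mon  1780: Tue/Wed  1781: Thu/Thu ✓  1782: Fri/Fri  …(39 more)…  1822: Fri/Fri  1823: Sat/Sat  1824: Sun/Mon  1825: Tue/Tue  1826: Wed/Wed  1827: Thu/Thu ✓  1828: Fri/Sat  1829: Sun/Sun  1830: Mon/Mon  1831: Tue/Tue  1832: Wed/Thu  1833: Fri/Fri  1834: Sat/Sat  1835: Sun/Sun
Both conditions hold in: 1770, 1781, 1787, 1798, 1810, 1821, 1827 — 7.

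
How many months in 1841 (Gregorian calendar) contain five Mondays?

A month of length L has five Mondays iff its first Monday is on day ≤ L−28 (so day 1–3 in a 31-day month, 1–2 in a 30-day month, day 1 in a leap February).
Checking each month of 1841: Jan starts Fri (31d); Feb starts Mon (28d); Mar starts Mon (31d) ✓; Apr starts Thu (30d); May starts Sat (31d) ✓; Jun starts Tue (30d); Jul starts Thu (31d); Aug starts Sun (31d) ✓; Sep starts Wed (30d); Oct starts Fri (31d); Nov starts Mon (30d) ✓; Dec starts Wed (31d).
Five-Monday months: March, May, August, November → 4.

4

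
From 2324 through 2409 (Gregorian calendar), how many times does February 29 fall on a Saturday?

Leap years in 2324–2409: 22 of them.
Feb 29 weekday advances by 5 (mod 7) from one leap year to the next four years later (or differs when a century non-leap intervenes).
Leap-day weekdays: 2324:Fri 2328:Wed 2332:Mon 2336:Sat✓ 2340:Thu 2344:Tue 2348:Sun 2352:Fri 2356:Wed 2360:Mon 2364:Sat✓ 2368:Thu 2372:Tue 2376:Sun 2380:Fri 2384:Wed 2388:Mon 2392:Sat✓ 2396:Thu 2400:Tue 2404:Sun 2408:Fri
Saturday: 2336, 2364, 2392 → 3.

3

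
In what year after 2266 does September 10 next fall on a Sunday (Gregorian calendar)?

2271

From one year to the next, a fixed date's weekday advances by 1, or by 2 when a Feb 29 lies between the two dates.
2266: September 10 is Monday.
2267: Tuesday (+1)
2268: Thursday (+2)
2269: Friday (+1)
2270: Saturday (+1)
2271: Sunday (+1)
September 10 falls on a Sunday in 2271.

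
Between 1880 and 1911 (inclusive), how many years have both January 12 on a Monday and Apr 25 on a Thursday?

0

Check each year's weekday for January 12 and Apr 25:
  1880: Mon/Sun  1881: Wed/Mon  1882: Thu/Tue  1883: Fri/Wed  1884: Sat/Fri  1885: Mon/Sat  1886: Tue/Sun  1887: Wed/Mon  1888: Thu/Wed  1889: Sat/Thu  1890: Sun/Fri  1891: Mon/Sat  1892: Tue/Mon  1893: Thu/Tue  …(4 more)…  1898: Wed/Mon  1899: Thu/Tue  1900: Fri/Wed  1901: Sat/Thu  1902: Sun/Fri  1903: Mon/Sat  1904: Tue/Mon  1905: Thu/Tue  1906: Fri/Wed  1907: Sat/Thu  1908: Sun/Sat  1909: Tue/Sun  1910: Wed/Mon  1911: Thu/Tue
Both conditions hold in: no year — 0.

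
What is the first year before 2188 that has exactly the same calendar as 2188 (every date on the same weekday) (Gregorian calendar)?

2160

Two years share a calendar iff Jan 1 falls on the same weekday and both are leap or both are common. 2188: Jan 1 is Tuesday, leap year.
2187: Jan 1 Monday, common
2186: Jan 1 Sunday, common
2185: Jan 1 Saturday, common
2184: Jan 1 Thursday, leap
2183: Jan 1 Wednesday, common
2182: Jan 1 Tuesday, common
2181: Jan 1 Monday, common
2180: Jan 1 Saturday, leap
2179: Jan 1 Friday, common
2178: Jan 1 Thursday, common
2177: Jan 1 Wednesday, common
2176: Jan 1 Monday, leap
2175: Jan 1 Sunday, common
2174: Jan 1 Saturday, common
2173: Jan 1 Friday, common
2172: Jan 1 Wednesday, leap
2171: Jan 1 Tuesday, common
2170: Jan 1 Monday, common
2169: Jan 1 Sunday, common
2168: Jan 1 Friday, leap
2167: Jan 1 Thursday, common
2166: Jan 1 Wednesday, common
2165: Jan 1 Tuesday, common
2164: Jan 1 Sunday, leap
2163: Jan 1 Saturday, common
2162: Jan 1 Friday, common
2161: Jan 1 Thursday, common
2160: Jan 1 Tuesday, leap
2160 matches on both conditions.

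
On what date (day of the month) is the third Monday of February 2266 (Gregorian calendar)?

19

February 1, 2266 is a Thursday, so the first Monday is the 5th.
The third Monday is 5 + 14 = 19.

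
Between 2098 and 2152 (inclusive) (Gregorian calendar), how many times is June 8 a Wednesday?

8

Track June 8's weekday year by year (advancing +1, or +2 across a Feb 29):
  2098: Sun  2099: Mon (+1)  2100: Tue (+1)  2101: Wed (+1) ✓  2102: Thu (+1)
  2103: Fri (+1)  2104: Sun (+2)  2105: Mon (+1)  2106: Tue (+1)  2107: Wed (+1) ✓
  2108: Fri (+2)  2109: Sat (+1)  2110: Sun (+1)  2111: Mon (+1)  … (27 more years) …
  2139: Mon (+1)  2140: Wed (+2) ✓  2141: Thu (+1)  2142: Fri (+1)  2143: Sat (+1)
  2144: Mon (+2)  2145: Tue (+1)  2146: Wed (+1) ✓  2147: Thu (+1)  2148: Sat (+2)
  2149: Sun (+1)  2150: Mon (+1)  2151: Tue (+1)  2152: Thu (+2)
Wednesday years: 2101, 2107, 2112, 2118, 2129, 2135, 2140, 2146 — 8 in total.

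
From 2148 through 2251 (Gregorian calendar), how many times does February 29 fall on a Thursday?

Leap years in 2148–2251: 25 of them.
Feb 29 weekday advances by 5 (mod 7) from one leap year to the next four years later (or differs when a century non-leap intervenes).
Leap-day weekdays: 2148:Thu✓ 2152:Tue 2156:Sun 2160:Fri 2164:Wed 2168:Mon 2172:Sat 2176:Thu✓ 2180:Tue 2184:Sun 2188:Fri 2192:Wed 2196:Mon 2204:Wed 2208:Mon 2212:Sat 2216:Thu✓ 2220:Tue 2224:Sun 2228:Fri 2232:Wed 2236:Mon 2240:Sat 2244:Thu✓ 2248:Tue
Thursday: 2148, 2176, 2216, 2244 → 4.

4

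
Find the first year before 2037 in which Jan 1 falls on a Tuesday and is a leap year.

Jan 1 advances by 2 weekdays after a leap year and by 1 after a common year.
2037: Jan 1 is Thursday.
2036: Tuesday (leap)
2036 begins on a Tuesday and is a leap year.

2036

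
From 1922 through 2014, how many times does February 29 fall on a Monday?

Leap years in 1922–2014: 23 of them.
Feb 29 weekday advances by 5 (mod 7) from one leap year to the next four years later (or differs when a century non-leap intervenes).
Leap-day weekdays: 1924:Fri 1928:Wed 1932:Mon✓ 1936:Sat 1940:Thu 1944:Tue 1948:Sun 1952:Fri 1956:Wed 1960:Mon✓ 1964:Sat 1968:Thu 1972:Tue 1976:Sun 1980:Fri 1984:Wed 1988:Mon✓ 1992:Sat 1996:Thu 2000:Tue 2004:Sun 2008:Fri 2012:Wed
Monday: 1932, 1960, 1988 → 3.

3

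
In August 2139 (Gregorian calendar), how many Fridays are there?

August 2139 has 31 days and begins on Saturday.
The first Friday is August 7.
Fridays fall on 7, 14, 21, 28 — that's 4.

4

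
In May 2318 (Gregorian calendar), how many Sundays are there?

May 2318 has 31 days and begins on Wednesday.
The first Sunday is May 5.
Sundays fall on 5, 12, 19, 26 — that's 4.

4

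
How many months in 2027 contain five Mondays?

4

A month of length L has five Mondays iff its first Monday is on day ≤ L−28 (so day 1–3 in a 31-day month, 1–2 in a 30-day month, day 1 in a leap February).
Checking each month of 2027: Jan starts Fri (31d); Feb starts Mon (28d); Mar starts Mon (31d) ✓; Apr starts Thu (30d); May starts Sat (31d) ✓; Jun starts Tue (30d); Jul starts Thu (31d); Aug starts Sun (31d) ✓; Sep starts Wed (30d); Oct starts Fri (31d); Nov starts Mon (30d) ✓; Dec starts Wed (31d).
Five-Monday months: March, May, August, November → 4.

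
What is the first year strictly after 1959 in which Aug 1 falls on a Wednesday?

From one year to the next, a fixed date's weekday advances by 1, or by 2 when a Feb 29 lies between the two dates.
1959: August 1 is Saturday.
1960: Monday (+2)
1961: Tuesday (+1)
1962: Wednesday (+1)
Aug 1 falls on a Wednesday in 1962.

1962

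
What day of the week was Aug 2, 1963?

Friday

January 1, 1963 is a Tuesday.
August 2 is day 214 of the year, i.e. 213 days after Jan 1.
213 mod 7 = 3, so advance 3 weekdays from Tuesday: Friday.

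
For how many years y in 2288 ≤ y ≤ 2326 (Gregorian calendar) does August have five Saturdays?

August has 31 days; it has five Saturdays when Saturday falls among the first (month-length − 28) days — i.e. when August 1 is one of Saturday/Friday/Thursday.
August 1 by year: 2288:Wed 2289:Thu✓ 2290:Fri✓ 2291:Sat✓ 2292:Mon 2293:Tue 2294:Wed 2295:Thu✓ 2296:Sat✓ 2297:Sun 2298:Mon 2299:Tue 2300:Wed 2301:Thu✓ 2302:Fri✓ …(9 more)… 2312:Thu✓ 2313:Fri✓ 2314:Sat✓ 2315:Sun 2316:Tue 2317:Wed 2318:Thu✓ 2319:Fri✓ 2320:Sun 2321:Mon 2322:Tue 2323:Wed 2324:Fri✓ 2325:Sat✓ 2326:Sun
Years with five Saturdays: 2289, 2290, 2291, 2295, 2296, 2301, 2302, 2303, 2307, 2308, 2312, 2313, 2314, 2318, 2319, 2324, 2325 → 17.

17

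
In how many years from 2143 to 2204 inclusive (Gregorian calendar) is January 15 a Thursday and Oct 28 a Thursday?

Check each year's weekday for January 15 and Oct 28:
  2143: Tue/Mon  2144: Wed/Wed  2145: Fri/Thu  2146: Sat/Fri  2147: Sun/Sat  2148: Mon/Mon  2149: Wed/Tue  2150: Thu/Wed  2151: Fri/Thu  2152: Sat/Sat  2153: Mon/Sun  2154: Tue/Mon  2155: Wed/Tue  2156: Thu/Thu ✓  …(34 more)…  2191: Sat/Fri  2192: Sun/Sun  2193: Tue/Mon  2194: Wed/Tue  2195: Thu/Wed  2196: Fri/Fri  2197: Sun/Sat  2198: Mon/Sun  2199: Tue/Mon  2200: Wed/Tue  2201: Thu/Wed  2202: Fri/Thu  2203: Sat/Fri  2204: Sun/Sun
Both conditions hold in: 2156, 2184 — 2.

2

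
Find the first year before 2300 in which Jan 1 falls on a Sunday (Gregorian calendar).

2299

Jan 1 advances by 2 weekdays after a leap year and by 1 after a common year.
2300: Jan 1 is Monday.
2299: Sunday
2299 begins on a Sunday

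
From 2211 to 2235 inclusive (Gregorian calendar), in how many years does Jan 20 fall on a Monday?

4

Track Jan 20's weekday year by year (advancing +1, or +2 across a Feb 29):
  2211: Sun  2212: Mon (+1) ✓  2213: Wed (+2)  2214: Thu (+1)  2215: Fri (+1)
  2216: Sat (+1)  2217: Mon (+2) ✓  2218: Tue (+1)  2219: Wed (+1)  2220: Thu (+1)
  2221: Sat (+2)  2222: Sun (+1)  2223: Mon (+1) ✓  2224: Tue (+1)  2225: Thu (+2)
  2226: Fri (+1)  2227: Sat (+1)  2228: Sun (+1)  2229: Tue (+2)  2230: Wed (+1)
  2231: Thu (+1)  2232: Fri (+1)  2233: Sun (+2)  2234: Mon (+1) ✓  2235: Tue (+1)
Monday years: 2212, 2217, 2223, 2234 — 4 in total.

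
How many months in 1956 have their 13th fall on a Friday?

Check the 13th of each month of 1956: Jan 13: Fri, Feb 13: Mon, Mar 13: Tue, Apr 13: Fri, May 13: Sun, Jun 13: Wed, Jul 13: Fri, Aug 13: Mon, Sep 13: Thu, Oct 13: Sat, Nov 13: Tue, Dec 13: Thu.
Friday occurs in January, April, July — 3 months.

3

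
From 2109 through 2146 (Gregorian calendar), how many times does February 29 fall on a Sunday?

1

Leap years in 2109–2146: 9 of them.
Feb 29 weekday advances by 5 (mod 7) from one leap year to the next four years later (or differs when a century non-leap intervenes).
Leap-day weekdays: 2112:Mon 2116:Sat 2120:Thu 2124:Tue 2128:Sun✓ 2132:Fri 2136:Wed 2140:Mon 2144:Sat
Sunday: 2128 → 1.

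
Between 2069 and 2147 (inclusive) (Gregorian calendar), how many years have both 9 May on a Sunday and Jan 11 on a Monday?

9

Check each year's weekday for 9 May and Jan 11:
  2069: Thu/Fri  2070: Fri/Sat  2071: Sat/Sun  2072: Mon/Mon  2073: Tue/Wed  2074: Wed/Thu  2075: Thu/Fri  2076: Sat/Sat  2077: Sun/Mon ✓  2078: Mon/Tue  2079: Tue/Wed  2080: Thu/Thu  2081: Fri/Sat  2082: Sat/Sun  …(51 more)…  2134: Sun/Mon ✓  2135: Mon/Tue  2136: Wed/Wed  2137: Thu/Fri  2138: Fri/Sat  2139: Sat/Sun  2140: Mon/Mon  2141: Tue/Wed  2142: Wed/Thu  2143: Thu/Fri  2144: Sat/Sat  2145: Sun/Mon ✓  2146: Mon/Tue  2147: Tue/Wed
Both conditions hold in: 2077, 2083, 2094, 2100, 2106, 2117, 2123, 2134, 2145 — 9.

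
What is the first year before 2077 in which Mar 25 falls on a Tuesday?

From one year to the next, a fixed date's weekday advances by 1, or by 2 when a Feb 29 lies between the two dates.
2077: March 25 is Thursday.
2076: Wednesday (−1)
2075: Monday (−2)
2074: Sunday (−1)
2073: Saturday (−1)
2072: Friday (−1)
2071: Wednesday (−2)
2070: Tuesday (−1)
Mar 25 falls on a Tuesday in 2070.

2070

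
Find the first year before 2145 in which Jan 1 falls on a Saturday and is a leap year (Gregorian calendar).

Jan 1 advances by 2 weekdays after a leap year and by 1 after a common year.
2145: Jan 1 is Friday.
2144: Wednesday (leap)
2143: Tuesday
2142: Monday
2141: Sunday
2140: Friday (leap)
2139: Thursday
2138: Wednesday
2137: Tuesday
2136: Sunday (leap)
2135: Saturday
2134: Friday
2133: Thursday
2132: Tuesday (leap)
2131: Monday
2130: Sunday
2129: Saturday
2128: Thursday (leap)
2127: Wednesday
2126: Tuesday
2125: Monday
2124: Saturday (leap)
2124 begins on a Saturday and is a leap year.

2124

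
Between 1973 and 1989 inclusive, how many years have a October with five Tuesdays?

October has 31 days; it has five Tuesdays when Tuesday falls among the first (month-length − 28) days — i.e. when October 1 is one of Tuesday/Monday/Sunday.
October 1 by year: 1973:Mon✓ 1974:Tue✓ 1975:Wed 1976:Fri 1977:Sat 1978:Sun✓ 1979:Mon✓ 1980:Wed 1981:Thu 1982:Fri 1983:Sat 1984:Mon✓ 1985:Tue✓ 1986:Wed 1987:Thu 1988:Sat 1989:Sun✓
Years with five Tuesdays: 1973, 1974, 1978, 1979, 1984, 1985, 1989 → 7.

7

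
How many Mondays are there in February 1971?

February 1971 has 28 days and begins on Monday.
The first Monday is February 1.
Mondays fall on 1, 8, 15, 22 — that's 4.

4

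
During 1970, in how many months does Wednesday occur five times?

4

A month of length L has five Wednesdays iff its first Wednesday is on day ≤ L−28 (so day 1–3 in a 31-day month, 1–2 in a 30-day month, day 1 in a leap February).
Checking each month of 1970: Jan starts Thu (31d); Feb starts Sun (28d); Mar starts Sun (31d); Apr starts Wed (30d) ✓; May starts Fri (31d); Jun starts Mon (30d); Jul starts Wed (31d) ✓; Aug starts Sat (31d); Sep starts Tue (30d) ✓; Oct starts Thu (31d); Nov starts Sun (30d); Dec starts Tue (31d) ✓.
Five-Wednesday months: April, July, September, December → 4.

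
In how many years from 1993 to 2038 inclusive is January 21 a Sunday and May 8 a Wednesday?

2

Check each year's weekday for January 21 and May 8:
  1993: Thu/Sat  1994: Fri/Sun  1995: Sat/Mon  1996: Sun/Wed ✓  1997: Tue/Thu  1998: Wed/Fri  1999: Thu/Sat  2000: Fri/Mon  2001: Sun/Tue  2002: Mon/Wed  2003: Tue/Thu  2004: Wed/Sat  2005: Fri/Sun  2006: Sat/Mon  …(18 more)…  2025: Tue/Thu  2026: Wed/Fri  2027: Thu/Sat  2028: Fri/Mon  2029: Sun/Tue  2030: Mon/Wed  2031: Tue/Thu  2032: Wed/Sat  2033: Fri/Sun  2034: Sat/Mon  2035: Sun/Tue  2036: Mon/Thu  2037: Wed/Fri  2038: Thu/Sat
Both conditions hold in: 1996, 2024 — 2.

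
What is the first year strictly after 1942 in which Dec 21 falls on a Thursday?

From one year to the next, a fixed date's weekday advances by 1, or by 2 when a Feb 29 lies between the two dates.
1942: December 21 is Monday.
1943: Tuesday (+1)
1944: Thursday (+2)
Dec 21 falls on a Thursday in 1944.

1944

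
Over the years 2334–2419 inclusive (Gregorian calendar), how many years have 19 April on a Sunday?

12

Track 19 April's weekday year by year (advancing +1, or +2 across a Feb 29):
  2334: Thu  2335: Fri (+1)  2336: Sun (+2) ✓  2337: Mon (+1)  2338: Tue (+1)
  2339: Wed (+1)  2340: Fri (+2)  2341: Sat (+1)  2342: Sun (+1) ✓  2343: Mon (+1)
  2344: Wed (+2)  2345: Thu (+1)  2346: Fri (+1)  2347: Sat (+1)  … (58 more years) …
  2406: Wed (+1)  2407: Thu (+1)  2408: Sat (+2)  2409: Sun (+1) ✓  2410: Mon (+1)
  2411: Tue (+1)  2412: Thu (+2)  2413: Fri (+1)  2414: Sat (+1)  2415: Sun (+1) ✓
  2416: Tue (+2)  2417: Wed (+1)  2418: Thu (+1)  2419: Fri (+1)
Sunday years: 2336, 2342, 2353, 2359, 2364, 2370, 2381, 2387, 2392, 2398, 2409, 2415 — 12 in total.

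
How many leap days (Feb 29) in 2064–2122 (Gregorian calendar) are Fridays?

Leap years in 2064–2122: 14 of them.
Feb 29 weekday advances by 5 (mod 7) from one leap year to the next four years later (or differs when a century non-leap intervenes).
Leap-day weekdays: 2064:Fri✓ 2068:Wed 2072:Mon 2076:Sat 2080:Thu 2084:Tue 2088:Sun 2092:Fri✓ 2096:Wed 2104:Fri✓ 2108:Wed 2112:Mon 2116:Sat 2120:Thu
Friday: 2064, 2092, 2104 → 3.

3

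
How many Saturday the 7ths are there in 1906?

2

Check the 7th of each month of 1906: Jan 7: Sun, Feb 7: Wed, Mar 7: Wed, Apr 7: Sat, May 7: Mon, Jun 7: Thu, Jul 7: Sat, Aug 7: Tue, Sep 7: Fri, Oct 7: Sun, Nov 7: Wed, Dec 7: Fri.
Saturday occurs in April, July — 2 months.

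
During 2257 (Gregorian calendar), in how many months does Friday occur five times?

A month of length L has five Fridays iff its first Friday is on day ≤ L−28 (so day 1–3 in a 31-day month, 1–2 in a 30-day month, day 1 in a leap February).
Checking each month of 2257: Jan starts Thu (31d) ✓; Feb starts Sun (28d); Mar starts Sun (31d); Apr starts Wed (30d); May starts Fri (31d) ✓; Jun starts Mon (30d); Jul starts Wed (31d) ✓; Aug starts Sat (31d); Sep starts Tue (30d); Oct starts Thu (31d) ✓; Nov starts Sun (30d); Dec starts Tue (31d).
Five-Friday months: January, May, July, October → 4.

4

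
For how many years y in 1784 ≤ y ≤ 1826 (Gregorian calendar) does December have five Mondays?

18

December has 31 days; it has five Mondays when Monday falls among the first (month-length − 28) days — i.e. when December 1 is one of Monday/Sunday/Saturday.
December 1 by year: 1784:Wed 1785:Thu 1786:Fri 1787:Sat✓ 1788:Mon✓ 1789:Tue 1790:Wed 1791:Thu 1792:Sat✓ 1793:Sun✓ 1794:Mon✓ 1795:Tue 1796:Thu 1797:Fri 1798:Sat✓ …(13 more)… 1812:Tue 1813:Wed 1814:Thu 1815:Fri 1816:Sun✓ 1817:Mon✓ 1818:Tue 1819:Wed 1820:Fri 1821:Sat✓ 1822:Sun✓ 1823:Mon✓ 1824:Wed 1825:Thu 1826:Fri
Years with five Mondays: 1787, 1788, 1792, 1793, 1794, 1798, 1799, 1800, 1804, 1805, 1806, 1810, 1811, 1816, 1817, 1821, 1822, 1823 → 18.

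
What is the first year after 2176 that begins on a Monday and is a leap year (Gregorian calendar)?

Jan 1 advances by 2 weekdays after a leap year and by 1 after a common year.
2176: Jan 1 is Monday (leap).
2177: Wednesday
2178: Thursday
2179: Friday
2180: Saturday (leap)
2181: Monday
2182: Tuesday
2183: Wednesday
2184: Thursday (leap)
2185: Saturday
2186: Sunday
2187: Monday
2188: Tuesday (leap)
2189: Thursday
2190: Friday
2191: Saturday
2192: Sunday (leap)
2193: Tuesday
2194: Wednesday
2195: Thursday
2196: Friday (leap)
2197: Sunday
2198: Monday
2199: Tuesday
2200: Wednesday
2201: Thursday
2202: Friday
2203: Saturday
2204: Sunday (leap)
2205: Tuesday
2206: Wednesday
2207: Thursday
2208: Friday (leap)
2209: Sunday
2210: Monday
2211: Tuesday
2212: Wednesday (leap)
2213: Friday
2214: Saturday
2215: Sunday
2216: Monday (leap)
2216 begins on a Monday and is a leap year.

2216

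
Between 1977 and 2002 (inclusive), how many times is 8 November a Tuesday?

Track 8 November's weekday year by year (advancing +1, or +2 across a Feb 29):
  1977: Tue ✓  1978: Wed (+1)  1979: Thu (+1)  1980: Sat (+2)  1981: Sun (+1)
  1982: Mon (+1)  1983: Tue (+1) ✓  1984: Thu (+2)  1985: Fri (+1)  1986: Sat (+1)
  1987: Sun (+1)  1988: Tue (+2) ✓  1989: Wed (+1)  1990: Thu (+1)  1991: Fri (+1)
  1992: Sun (+2)  1993: Mon (+1)  1994: Tue (+1) ✓  1995: Wed (+1)  1996: Fri (+2)
  1997: Sat (+1)  1998: Sun (+1)  1999: Mon (+1)  2000: Wed (+2)  2001: Thu (+1)
  2002: Fri (+1)
Tuesday years: 1977, 1983, 1988, 1994 — 4 in total.

4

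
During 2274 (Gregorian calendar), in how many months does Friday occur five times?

A month of length L has five Fridays iff its first Friday is on day ≤ L−28 (so day 1–3 in a 31-day month, 1–2 in a 30-day month, day 1 in a leap February).
Checking each month of 2274: Jan starts Thu (31d) ✓; Feb starts Sun (28d); Mar starts Sun (31d); Apr starts Wed (30d); May starts Fri (31d) ✓; Jun starts Mon (30d); Jul starts Wed (31d) ✓; Aug starts Sat (31d); Sep starts Tue (30d); Oct starts Thu (31d) ✓; Nov starts Sun (30d); Dec starts Tue (31d).
Five-Friday months: January, May, July, October → 4.

4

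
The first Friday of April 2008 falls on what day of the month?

4

April 1, 2008 is a Tuesday, so the first Friday is the 4th.
The first Friday is 4 + 0 = 4.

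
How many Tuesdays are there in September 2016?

4

September 2016 has 30 days and begins on Thursday.
The first Tuesday is September 6.
Tuesdays fall on 6, 13, 20, 27 — that's 4.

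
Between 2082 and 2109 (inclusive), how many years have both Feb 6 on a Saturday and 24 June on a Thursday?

Check each year's weekday for Feb 6 and 24 June:
  2082: Fri/Wed  2083: Sat/Thu ✓  2084: Sun/Sat  2085: Tue/Sun  2086: Wed/Mon  2087: Thu/Tue  2088: Fri/Thu  2089: Sun/Fri  2090: Mon/Sat  2091: Tue/Sun  2092: Wed/Tue  2093: Fri/Wed  2094: Sat/Thu ✓  2095: Sun/Fri  2096: Mon/Sun  2097: Wed/Mon  2098: Thu/Tue  2099: Fri/Wed  2100: Sat/Thu ✓  2101: Sun/Fri  2102: Mon/Sat  2103: Tue/Sun  2104: Wed/Tue  2105: Fri/Wed  2106: Sat/Thu ✓  2107: Sun/Fri  2108: Mon/Sun  2109: Wed/Mon
Both conditions hold in: 2083, 2094, 2100, 2106 — 4.

4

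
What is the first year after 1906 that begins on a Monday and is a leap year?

1912

Jan 1 advances by 2 weekdays after a leap year and by 1 after a common year.
1906: Jan 1 is Monday.
1907: Tuesday
1908: Wednesday (leap)
1909: Friday
1910: Saturday
1911: Sunday
1912: Monday (leap)
1912 begins on a Monday and is a leap year.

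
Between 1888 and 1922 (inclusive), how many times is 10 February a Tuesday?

4

Track 10 February's weekday year by year (advancing +1, or +2 across a Feb 29):
  1888: Fri  1889: Sun (+2)  1890: Mon (+1)  1891: Tue (+1) ✓  1892: Wed (+1)
  1893: Fri (+2)  1894: Sat (+1)  1895: Sun (+1)  1896: Mon (+1)  1897: Wed (+2)
  1898: Thu (+1)  1899: Fri (+1)  1900: Sat (+1)  1901: Sun (+1)  … (7 more years) …
  1909: Wed (+2)  1910: Thu (+1)  1911: Fri (+1)  1912: Sat (+1)  1913: Mon (+2)
  1914: Tue (+1) ✓  1915: Wed (+1)  1916: Thu (+1)  1917: Sat (+2)  1918: Sun (+1)
  1919: Mon (+1)  1920: Tue (+1) ✓  1921: Thu (+2)  1922: Fri (+1)
Tuesday years: 1891, 1903, 1914, 1920 — 4 in total.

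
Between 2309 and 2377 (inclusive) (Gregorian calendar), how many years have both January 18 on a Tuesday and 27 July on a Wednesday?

8

Check each year's weekday for January 18 and 27 July:
  2309: Mon/Tue  2310: Tue/Wed ✓  2311: Wed/Thu  2312: Thu/Sat  2313: Sat/Sun  2314: Sun/Mon  2315: Mon/Tue  2316: Tue/Thu  2317: Thu/Fri  2318: Fri/Sat  2319: Sat/Sun  2320: Sun/Tue  2321: Tue/Wed ✓  2322: Wed/Thu  …(41 more)…  2364: Sat/Mon  2365: Mon/Tue  2366: Tue/Wed ✓  2367: Wed/Thu  2368: Thu/Sat  2369: Sat/Sun  2370: Sun/Mon  2371: Mon/Tue  2372: Tue/Thu  2373: Thu/Fri  2374: Fri/Sat  2375: Sat/Sun  2376: Sun/Tue  2377: Tue/Wed ✓
Both conditions hold in: 2310, 2321, 2327, 2338, 2349, 2355, 2366, 2377 — 8.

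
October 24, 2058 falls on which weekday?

January 1, 2058 is a Tuesday.
October 24 is day 297 of the year, i.e. 296 days after Jan 1.
296 mod 7 = 2, so advance 2 weekdays from Tuesday: Thursday.

Thursday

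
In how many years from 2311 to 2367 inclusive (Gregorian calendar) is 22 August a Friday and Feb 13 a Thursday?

6

Check each year's weekday for 22 August and Feb 13:
  2311: Tue/Mon  2312: Thu/Tue  2313: Fri/Thu ✓  2314: Sat/Fri  2315: Sun/Sat  2316: Tue/Sun  2317: Wed/Tue  2318: Thu/Wed  2319: Fri/Thu ✓  2320: Sun/Fri  2321: Mon/Sun  2322: Tue/Mon  2323: Wed/Tue  2324: Fri/Wed  …(29 more)…  2354: Sun/Sat  2355: Mon/Sun  2356: Wed/Mon  2357: Thu/Wed  2358: Fri/Thu ✓  2359: Sat/Fri  2360: Mon/Sat  2361: Tue/Mon  2362: Wed/Tue  2363: Thu/Wed  2364: Sat/Thu  2365: Sun/Sat  2366: Mon/Sun  2367: Tue/Mon
Both conditions hold in: 2313, 2319, 2330, 2341, 2347, 2358 — 6.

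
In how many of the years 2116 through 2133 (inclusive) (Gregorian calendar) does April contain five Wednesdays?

6

April has 30 days; it has five Wednesdays when Wednesday falls among the first (month-length − 28) days — i.e. when April 1 is one of Wednesday/Tuesday.
April 1 by year: 2116:Wed✓ 2117:Thu 2118:Fri 2119:Sat 2120:Mon 2121:Tue✓ 2122:Wed✓ 2123:Thu 2124:Sat 2125:Sun 2126:Mon 2127:Tue✓ 2128:Thu 2129:Fri 2130:Sat 2131:Sun 2132:Tue✓ 2133:Wed✓
Years with five Wednesdays: 2116, 2121, 2122, 2127, 2132, 2133 → 6.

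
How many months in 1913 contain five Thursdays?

4

A month of length L has five Thursdays iff its first Thursday is on day ≤ L−28 (so day 1–3 in a 31-day month, 1–2 in a 30-day month, day 1 in a leap February).
Checking each month of 1913: Jan starts Wed (31d) ✓; Feb starts Sat (28d); Mar starts Sat (31d); Apr starts Tue (30d); May starts Thu (31d) ✓; Jun starts Sun (30d); Jul starts Tue (31d) ✓; Aug starts Fri (31d); Sep starts Mon (30d); Oct starts Wed (31d) ✓; Nov starts Sat (30d); Dec starts Mon (31d).
Five-Thursday months: January, May, July, October → 4.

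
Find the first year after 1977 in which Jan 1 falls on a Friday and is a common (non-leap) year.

Jan 1 advances by 2 weekdays after a leap year and by 1 after a common year.
1977: Jan 1 is Saturday.
1978: Sunday
1979: Monday
1980: Tuesday (leap)
1981: Thursday
1982: Friday
1982 begins on a Friday and is a common year.

1982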